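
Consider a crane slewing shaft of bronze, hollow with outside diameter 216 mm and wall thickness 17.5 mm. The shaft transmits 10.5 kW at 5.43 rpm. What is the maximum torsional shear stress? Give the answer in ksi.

2.67 ksi

ω = 2π·5.43/60 = 0.5686 rad/s, so T = P/ω = 10.5×10³ / 0.5686 = 18470 N·m.
J = π(d_o⁴ − d_i⁴)/32 = π(0.216⁴ − 0.181⁴)/32 = 1.083×10^-4 m⁴.
τ_max = T·r/J = 18470 × 0.108 / 1.083×10^-4 = 1.841×10^7 Pa.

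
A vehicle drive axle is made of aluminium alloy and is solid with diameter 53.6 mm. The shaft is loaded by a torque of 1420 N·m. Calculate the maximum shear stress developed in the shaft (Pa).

4.70e7 Pa

J = πd⁴/32 = π(0.0536)⁴/32 = 8.103×10^-7 m⁴.
τ_max = T·r/J = 1420 × 0.0268 / 8.103×10^-7 = 4.696×10^7 Pa.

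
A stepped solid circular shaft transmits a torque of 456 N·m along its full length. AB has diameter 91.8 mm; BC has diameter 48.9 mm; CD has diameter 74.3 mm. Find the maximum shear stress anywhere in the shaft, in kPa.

19900 kPa

Under the same torque, τ_max = 16T/(πd³) is largest where d is smallest — segment BC (d = 48.9 mm).
τ_max = 16·456.0/(π·(0.0489)³) = 1.986×10^7 Pa.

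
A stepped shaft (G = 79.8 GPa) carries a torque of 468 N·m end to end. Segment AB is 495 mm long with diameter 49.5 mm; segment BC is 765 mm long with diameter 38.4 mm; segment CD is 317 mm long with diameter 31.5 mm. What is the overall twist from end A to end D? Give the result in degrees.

2.59°

J_AB = π(0.0495)⁴/32 = 5.89×10^-7 m⁴; J_BC = π(0.0384)⁴/32 = 2.13×10^-7 m⁴; J_CD = π(0.0315)⁴/32 = 9.67×10^-8 m⁴.
θ = (T/G)·Σ L_i/J_i = (468.0/79.8×10⁹)·(0.495/5.89×10^-7 + 0.765/2.13×10^-7 + 0.317/9.67×10^-8) = 0.04518 rad.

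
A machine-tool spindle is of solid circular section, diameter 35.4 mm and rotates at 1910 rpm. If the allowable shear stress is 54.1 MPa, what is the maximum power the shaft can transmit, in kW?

J = πd⁴/32 = π(0.0354)⁴/32 = 1.542×10^-7 m⁴.
T_max = τ_allow·J/r = 5.41×10^7 × 1.542×10^-7 / 0.0177 = 471.2 N·m.
ω = 2π·1910/60 = 200.0 rad/s, so P_max = T_max·ω = 9.425×10^4 W.

94.3 kW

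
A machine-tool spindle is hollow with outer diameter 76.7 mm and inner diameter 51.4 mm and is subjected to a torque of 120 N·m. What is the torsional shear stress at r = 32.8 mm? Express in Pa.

J = π(d_o⁴ − d_i⁴)/32 = π(0.0767⁴ − 0.0514⁴)/32 = 2.712×10^-6 m⁴.
Shear stress varies linearly with radius: τ = T·r/J = 120.0 × 0.0328 / 2.712×10^-6 = 1.451×10^6 Pa.

1.45e6 Pa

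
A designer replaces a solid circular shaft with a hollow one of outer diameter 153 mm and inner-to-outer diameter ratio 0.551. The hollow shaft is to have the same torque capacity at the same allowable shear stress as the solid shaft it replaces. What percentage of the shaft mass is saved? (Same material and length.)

25.7 %

Equal τ_max and T ⇒ the solid shaft needs d_s³ = d_o³(1−k⁴), so d_s = 153·(1−0.551⁴)^(1/3) = 148.1 mm.
Area ratio A_h/A_s = d_o²(1−k²)/d_s² = (1−k²)/(1−k⁴)^(2/3) = 0.7428.
Mass saving = 1 − 0.7428 = 25.7 %.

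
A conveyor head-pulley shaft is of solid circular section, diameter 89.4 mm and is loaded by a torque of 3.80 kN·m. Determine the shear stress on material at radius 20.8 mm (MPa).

J = πd⁴/32 = π(0.0894)⁴/32 = 6.271×10^-6 m⁴.
Shear stress varies linearly with radius: τ = T·r/J = 3800 × 0.0208 / 6.271×10^-6 = 1.260×10^7 Pa.

12.6 MPa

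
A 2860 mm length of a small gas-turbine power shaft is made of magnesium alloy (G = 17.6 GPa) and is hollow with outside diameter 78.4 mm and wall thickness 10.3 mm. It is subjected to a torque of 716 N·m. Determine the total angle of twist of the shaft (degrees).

2.55°

J = π(d_o⁴ − d_i⁴)/32 = π(0.0784⁴ − 0.0578⁴)/32 = 2.613×10^-6 m⁴.
θ = T·L/(G·J) = 716.0 × 2.86 / (17.6×10⁹ × 2.613×10^-6) = 0.04452 rad.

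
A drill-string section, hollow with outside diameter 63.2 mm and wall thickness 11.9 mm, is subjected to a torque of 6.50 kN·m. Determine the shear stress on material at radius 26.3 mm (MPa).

129 MPa

J = π(d_o⁴ − d_i⁴)/32 = π(0.0632⁴ − 0.0394⁴)/32 = 1.330×10^-6 m⁴.
Shear stress varies linearly with radius: τ = T·r/J = 6500 × 0.0263 / 1.330×10^-6 = 1.286×10^8 Pa.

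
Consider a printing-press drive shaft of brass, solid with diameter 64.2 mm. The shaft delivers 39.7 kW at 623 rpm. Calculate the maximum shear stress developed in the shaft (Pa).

1.17e7 Pa

ω = 2π·623/60 = 65.24 rad/s, so T = P/ω = 39.7×10³ / 65.24 = 608.5 N·m.
J = πd⁴/32 = π(0.0642)⁴/32 = 1.668×10^-6 m⁴.
τ_max = T·r/J = 608.5 × 0.0321 / 1.668×10^-6 = 1.171×10^7 Pa.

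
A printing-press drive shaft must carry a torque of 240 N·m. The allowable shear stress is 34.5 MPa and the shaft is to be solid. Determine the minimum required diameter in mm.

For a solid shaft τ_max = 16T/(πd³), so d = (16T/(π τ_allow))^(1/3) = (16·240.0/(π·3.45×10^7))^(1/3) = 0.03284 m.

32.8 mm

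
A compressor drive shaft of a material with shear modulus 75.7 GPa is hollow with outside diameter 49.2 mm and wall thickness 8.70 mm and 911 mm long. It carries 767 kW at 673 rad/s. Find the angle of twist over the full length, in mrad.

ω = 673 rad/s, so T = P/ω = 767×10³ / 673.0 = 1140 N·m.
J = π(d_o⁴ − d_i⁴)/32 = π(0.0492⁴ − 0.0318⁴)/32 = 4.749×10^-7 m⁴.
θ = T·L/(G·J) = 1140 × 0.911 / (75.7×10⁹ × 4.749×10^-7) = 0.02888 rad.

28.9 mrad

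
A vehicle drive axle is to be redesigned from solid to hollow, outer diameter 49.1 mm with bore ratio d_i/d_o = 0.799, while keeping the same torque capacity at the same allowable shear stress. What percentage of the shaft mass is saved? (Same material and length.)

Equal τ_max and T ⇒ the solid shaft needs d_s³ = d_o³(1−k⁴), so d_s = 49.1·(1−0.799⁴)^(1/3) = 41.24 mm.
Area ratio A_h/A_s = d_o²(1−k²)/d_s² = (1−k²)/(1−k⁴)^(2/3) = 0.5126.
Mass saving = 1 − 0.5126 = 48.7 %.

48.7 %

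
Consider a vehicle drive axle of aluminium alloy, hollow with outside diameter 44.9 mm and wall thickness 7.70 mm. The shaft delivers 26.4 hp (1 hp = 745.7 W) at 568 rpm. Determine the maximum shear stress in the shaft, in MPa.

ω = 2π·568/60 = 59.48 rad/s, so T = P/ω = 26.4×745.7 / 59.48 = 331.0 N·m.
J = π(d_o⁴ − d_i⁴)/32 = π(0.0449⁴ − 0.0295⁴)/32 = 3.247×10^-7 m⁴.
τ_max = T·r/J = 331.0 × 0.0224 / 3.247×10^-7 = 2.289×10^7 Pa.

22.9 MPa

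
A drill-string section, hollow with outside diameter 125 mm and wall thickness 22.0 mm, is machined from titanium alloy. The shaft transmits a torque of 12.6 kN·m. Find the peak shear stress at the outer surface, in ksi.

5.79 ksi

J = π(d_o⁴ − d_i⁴)/32 = π(0.125⁴ − 0.0810⁴)/32 = 1.974×10^-5 m⁴.
τ_max = T·r/J = 12600 × 0.0625 / 1.974×10^-5 = 3.989×10^7 Pa.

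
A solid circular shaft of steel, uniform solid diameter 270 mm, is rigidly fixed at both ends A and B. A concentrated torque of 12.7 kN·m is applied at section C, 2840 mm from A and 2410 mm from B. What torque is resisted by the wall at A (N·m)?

With uniform GJ and both ends fixed, compatibility θ_AC = θ_CB gives T_A·a = T_B·b, together with T_A + T_B = T₀.
T_A = T₀·b/(a+b) = 12700·2410/5250 = 5830 N·m; T_B = 6870 N·m.

5830 N·m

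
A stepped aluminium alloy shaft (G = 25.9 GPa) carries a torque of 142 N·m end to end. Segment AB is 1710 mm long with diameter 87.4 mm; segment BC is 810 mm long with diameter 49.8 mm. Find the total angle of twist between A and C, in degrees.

0.515°

J_AB = π(0.0874)⁴/32 = 5.73×10^-6 m⁴; J_BC = π(0.0498)⁴/32 = 6.04×10^-7 m⁴.
θ = (T/G)·Σ L_i/J_i = (142.0/25.9×10⁹)·(1.71/5.73×10^-6 + 0.810/6.04×10^-7) = 8.991×10^-3 rad.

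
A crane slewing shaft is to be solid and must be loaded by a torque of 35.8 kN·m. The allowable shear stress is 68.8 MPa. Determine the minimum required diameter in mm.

138 mm

For a solid shaft τ_max = 16T/(πd³), so d = (16T/(π τ_allow))^(1/3) = (16·35800/(π·6.88×10^7))^(1/3) = 0.1384 m.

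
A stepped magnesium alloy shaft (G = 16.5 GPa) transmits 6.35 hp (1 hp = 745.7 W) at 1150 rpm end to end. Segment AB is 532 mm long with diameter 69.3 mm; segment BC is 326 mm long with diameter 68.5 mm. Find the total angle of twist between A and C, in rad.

9.19e-4 rad

ω = 2π·1150/60 = 120.4 rad/s, so T = P/ω = 6.35×745.7 / 120.4 = 39.32 N·m.
J_AB = π(0.0693)⁴/32 = 2.26×10^-6 m⁴; J_BC = π(0.0685)⁴/32 = 2.16×10^-6 m⁴.
θ = (T/G)·Σ L_i/J_i = (39.32/16.5×10⁹)·(0.532/2.26×10^-6 + 0.326/2.16×10^-6) = 9.193×10^-4 rad.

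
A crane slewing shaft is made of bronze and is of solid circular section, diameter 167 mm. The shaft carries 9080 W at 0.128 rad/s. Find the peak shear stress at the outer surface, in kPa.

77600 kPa

ω = 0.128 rad/s, so T = P/ω = 9080 / 0.1280 = 70940 N·m.
J = πd⁴/32 = π(0.167)⁴/32 = 7.636×10^-5 m⁴.
τ_max = T·r/J = 70940 × 0.0835 / 7.636×10^-5 = 7.757×10^7 Pa.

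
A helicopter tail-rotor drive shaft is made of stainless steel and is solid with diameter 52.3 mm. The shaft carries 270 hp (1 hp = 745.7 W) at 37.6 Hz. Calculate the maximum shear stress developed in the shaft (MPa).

30.3 MPa

ω = 2π·37.6 = 236.2 rad/s, so T = P/ω = 270×745.7 / 236.2 = 852.2 N·m.
J = πd⁴/32 = π(0.0523)⁴/32 = 7.345×10^-7 m⁴.
τ_max = T·r/J = 852.2 × 0.0261 / 7.345×10^-7 = 3.034×10^7 Pa.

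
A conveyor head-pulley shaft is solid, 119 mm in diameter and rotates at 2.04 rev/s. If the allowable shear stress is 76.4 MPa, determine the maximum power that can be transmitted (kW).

J = πd⁴/32 = π(0.119)⁴/32 = 1.969×10^-5 m⁴.
T_max = τ_allow·J/r = 7.64×10^7 × 1.969×10^-5 / 0.0595 = 25280 N·m.
ω = 2π·2.04 = 12.82 rad/s, so P_max = T_max·ω = 3.240×10^5 W.

324 kW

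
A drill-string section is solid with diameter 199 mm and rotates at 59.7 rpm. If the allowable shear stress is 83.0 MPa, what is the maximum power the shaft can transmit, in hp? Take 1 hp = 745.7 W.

1080 hp

J = πd⁴/32 = π(0.199)⁴/32 = 1.540×10^-4 m⁴.
T_max = τ_allow·J/r = 8.30×10^7 × 1.540×10^-4 / 0.0995 = 128400 N·m.
ω = 2π·59.7/60 = 6.252 rad/s, so P_max = T_max·ω = 8.029×10^5 W.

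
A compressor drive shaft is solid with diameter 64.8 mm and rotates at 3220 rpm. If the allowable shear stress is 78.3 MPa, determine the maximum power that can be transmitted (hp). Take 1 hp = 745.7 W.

1890 hp

J = πd⁴/32 = π(0.0648)⁴/32 = 1.731×10^-6 m⁴.
T_max = τ_allow·J/r = 7.83×10^7 × 1.731×10^-6 / 0.0324 = 4183 N·m.
ω = 2π·3220/60 = 337.2 rad/s, so P_max = T_max·ω = 1.411×10^6 W.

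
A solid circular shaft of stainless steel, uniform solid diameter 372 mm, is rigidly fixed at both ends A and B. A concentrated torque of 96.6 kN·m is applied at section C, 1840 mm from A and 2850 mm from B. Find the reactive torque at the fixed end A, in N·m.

58700 N·m

With uniform GJ and both ends fixed, compatibility θ_AC = θ_CB gives T_A·a = T_B·b, together with T_A + T_B = T₀.
T_A = T₀·b/(a+b) = 96600·2850/4690 = 58700 N·m; T_B = 37900 N·m.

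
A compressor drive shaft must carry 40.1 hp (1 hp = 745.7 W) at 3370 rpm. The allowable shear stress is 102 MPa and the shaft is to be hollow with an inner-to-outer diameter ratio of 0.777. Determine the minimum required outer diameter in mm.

18.8 mm

ω = 2π·3370/60 = 352.9 rad/s, so T = P/ω = 40.1×745.7 / 352.9 = 84.73 N·m.
For a hollow shaft with d_i/d_o = 0.777: τ_max = 16T/(π d_o³ (1−k⁴)), so d_o = [16T/(π τ_allow (1−k⁴))]^(1/3) = [16·84.73/(π·1.02×10^8·0.6355)]^(1/3) = 0.01881 m.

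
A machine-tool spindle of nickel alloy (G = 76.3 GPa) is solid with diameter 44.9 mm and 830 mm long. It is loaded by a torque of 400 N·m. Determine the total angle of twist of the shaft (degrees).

J = πd⁴/32 = π(0.0449)⁴/32 = 3.990×10^-7 m⁴.
θ = T·L/(G·J) = 400.0 × 0.830 / (76.3×10⁹ × 3.990×10^-7) = 0.01091 rad.

0.625°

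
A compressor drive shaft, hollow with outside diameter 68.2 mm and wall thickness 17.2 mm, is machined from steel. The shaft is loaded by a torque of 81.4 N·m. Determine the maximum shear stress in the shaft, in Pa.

1.39e6 Pa

J = π(d_o⁴ − d_i⁴)/32 = π(0.0682⁴ − 0.0338⁴)/32 = 1.996×10^-6 m⁴.
τ_max = T·r/J = 81.40 × 0.0341 / 1.996×10^-6 = 1.391×10^6 Pa.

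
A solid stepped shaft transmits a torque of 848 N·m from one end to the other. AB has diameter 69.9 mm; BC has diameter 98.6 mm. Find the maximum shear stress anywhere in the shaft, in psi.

Under the same torque, τ_max = 16T/(πd³) is largest where d is smallest — segment AB (d = 69.9 mm).
τ_max = 16·848.0/(π·(0.0699)³) = 1.265×10^7 Pa.

1830 psi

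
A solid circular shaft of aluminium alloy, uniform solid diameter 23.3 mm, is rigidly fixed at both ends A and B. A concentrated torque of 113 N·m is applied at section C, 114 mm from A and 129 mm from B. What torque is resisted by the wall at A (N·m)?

60.0 N·m

With uniform GJ and both ends fixed, compatibility θ_AC = θ_CB gives T_A·a = T_B·b, together with T_A + T_B = T₀.
T_A = T₀·b/(a+b) = 113.0·129/243.0 = 59.99 N·m; T_B = 53.01 N·m.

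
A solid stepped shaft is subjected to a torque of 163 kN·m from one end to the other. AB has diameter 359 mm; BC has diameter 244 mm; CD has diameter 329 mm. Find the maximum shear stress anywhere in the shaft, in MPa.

57.1 MPa

Under the same torque, τ_max = 16T/(πd³) is largest where d is smallest — segment BC (d = 244 mm).
τ_max = 16·163000/(π·(0.244)³) = 5.715×10^7 Pa.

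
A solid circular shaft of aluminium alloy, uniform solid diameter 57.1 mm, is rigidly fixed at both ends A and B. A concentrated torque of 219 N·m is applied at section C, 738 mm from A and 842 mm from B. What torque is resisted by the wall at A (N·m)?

117 N·m

With uniform GJ and both ends fixed, compatibility θ_AC = θ_CB gives T_A·a = T_B·b, together with T_A + T_B = T₀.
T_A = T₀·b/(a+b) = 219.0·842/1580 = 116.7 N·m; T_B = 102.3 N·m.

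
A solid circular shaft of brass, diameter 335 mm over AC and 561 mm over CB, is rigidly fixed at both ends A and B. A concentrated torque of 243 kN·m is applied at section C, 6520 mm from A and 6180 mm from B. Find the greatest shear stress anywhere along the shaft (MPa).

6.26 MPa

Compatibility: T_A·a/J_AC = T_B·b/J_CB with T_A + T_B = T₀.
J_AC = 1.24×10^-3 m⁴, J_CB = 9.72×10^-3 m⁴, so T_A = T₀·(J_AC/a)/((J_AC/a)+(J_CB/b)) = 26140 N·m, T_B = 216900 N·m.
τ in each portion: τ_AC = 3.54×10^6 Pa, τ_CB = 6.26×10^6 Pa; maximum is in CB.
τ_max = T_CB·r/J = 216900·0.281/9.72×10^-3 = 6.256×10^6 Pa.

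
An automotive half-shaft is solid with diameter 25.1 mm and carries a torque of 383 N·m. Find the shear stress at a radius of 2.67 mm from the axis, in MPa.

J = πd⁴/32 = π(0.0251)⁴/32 = 3.897×10^-8 m⁴.
Shear stress varies linearly with radius: τ = T·r/J = 383.0 × 0.00267 / 3.897×10^-8 = 2.624×10^7 Pa.

26.2 MPa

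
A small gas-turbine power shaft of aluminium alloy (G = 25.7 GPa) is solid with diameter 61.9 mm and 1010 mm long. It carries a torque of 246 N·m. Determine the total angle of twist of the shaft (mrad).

6.71 mrad

J = πd⁴/32 = π(0.0619)⁴/32 = 1.441×10^-6 m⁴.
θ = T·L/(G·J) = 246.0 × 1.01 / (25.7×10⁹ × 1.441×10^-6) = 6.708×10^-3 rad.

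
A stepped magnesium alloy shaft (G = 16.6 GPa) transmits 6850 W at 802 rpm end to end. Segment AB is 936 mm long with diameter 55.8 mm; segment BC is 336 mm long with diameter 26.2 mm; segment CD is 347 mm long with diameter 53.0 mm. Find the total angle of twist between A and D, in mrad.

ω = 2π·802/60 = 83.99 rad/s, so T = P/ω = 6850 / 83.99 = 81.56 N·m.
J_AB = π(0.0558)⁴/32 = 9.52×10^-7 m⁴; J_BC = π(0.0262)⁴/32 = 4.63×10^-8 m⁴; J_CD = π(0.0530)⁴/32 = 7.75×10^-7 m⁴.
θ = (T/G)·Σ L_i/J_i = (81.56/16.6×10⁹)·(0.936/9.52×10^-7 + 0.336/4.63×10^-8 + 0.347/7.75×10^-7) = 0.04272 rad.

42.7 mrad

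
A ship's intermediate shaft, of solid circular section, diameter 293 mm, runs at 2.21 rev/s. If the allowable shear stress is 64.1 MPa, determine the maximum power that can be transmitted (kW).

J = πd⁴/32 = π(0.293)⁴/32 = 7.236×10^-4 m⁴.
T_max = τ_allow·J/r = 6.41×10^7 × 7.236×10^-4 / 0.146 = 316600 N·m.
ω = 2π·2.21 = 13.89 rad/s, so P_max = T_max·ω = 4.396×10^6 W.

4400 kW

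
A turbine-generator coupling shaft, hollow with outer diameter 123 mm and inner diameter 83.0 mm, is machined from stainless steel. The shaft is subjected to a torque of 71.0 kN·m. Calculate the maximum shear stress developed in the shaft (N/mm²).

J = π(d_o⁴ − d_i⁴)/32 = π(0.123⁴ − 0.0830⁴)/32 = 1.781×10^-5 m⁴.
τ_max = T·r/J = 71000 × 0.0615 / 1.781×10^-5 = 2.451×10^8 Pa.

245 N/mm²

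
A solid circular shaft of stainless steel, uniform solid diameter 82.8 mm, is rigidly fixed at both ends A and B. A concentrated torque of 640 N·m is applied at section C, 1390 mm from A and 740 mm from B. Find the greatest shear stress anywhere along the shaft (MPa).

3.75 MPa

With uniform GJ and both ends fixed, compatibility θ_AC = θ_CB gives T_A·a = T_B·b, together with T_A + T_B = T₀.
T_A = T₀·b/(a+b) = 640.0·740/2130 = 222.3 N·m; T_B = 417.7 N·m.
τ in each portion: τ_AC = 1.99×10^6 Pa, τ_CB = 3.75×10^6 Pa; maximum is in CB.
τ_max = T_CB·r/J = 417.7·0.0414/4.61×10^-6 = 3.747×10^6 Pa.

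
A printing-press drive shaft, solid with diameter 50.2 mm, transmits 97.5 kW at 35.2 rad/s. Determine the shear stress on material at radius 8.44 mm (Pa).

3.75e7 Pa

ω = 35.2 rad/s, so T = P/ω = 97.5×10³ / 35.20 = 2770 N·m.
J = πd⁴/32 = π(0.0502)⁴/32 = 6.235×10^-7 m⁴.
Shear stress varies linearly with radius: τ = T·r/J = 2770 × 0.00844 / 6.235×10^-7 = 3.750×10^7 Pa.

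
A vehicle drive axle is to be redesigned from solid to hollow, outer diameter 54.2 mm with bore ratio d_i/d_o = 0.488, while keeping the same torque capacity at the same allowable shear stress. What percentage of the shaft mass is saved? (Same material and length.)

Equal τ_max and T ⇒ the solid shaft needs d_s³ = d_o³(1−k⁴), so d_s = 54.2·(1−0.488⁴)^(1/3) = 53.16 mm.
Area ratio A_h/A_s = d_o²(1−k²)/d_s² = (1−k²)/(1−k⁴)^(2/3) = 0.7921.
Mass saving = 1 − 0.7921 = 20.8 %.

20.8 %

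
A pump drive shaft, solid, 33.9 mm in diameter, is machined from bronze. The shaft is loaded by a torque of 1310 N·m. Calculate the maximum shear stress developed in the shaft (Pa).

1.71e8 Pa

J = πd⁴/32 = π(0.0339)⁴/32 = 1.297×10^-7 m⁴.
τ_max = T·r/J = 1310 × 0.0169 / 1.297×10^-7 = 1.713×10^8 Pa.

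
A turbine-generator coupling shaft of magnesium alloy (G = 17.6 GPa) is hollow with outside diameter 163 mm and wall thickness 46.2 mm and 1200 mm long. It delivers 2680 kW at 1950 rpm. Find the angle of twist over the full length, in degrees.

0.767°

ω = 2π·1950/60 = 204.2 rad/s, so T = P/ω = 2680×10³ / 204.2 = 13120 N·m.
J = π(d_o⁴ − d_i⁴)/32 = π(0.163⁴ − 0.0706⁴)/32 = 6.686×10^-5 m⁴.
θ = T·L/(G·J) = 13120 × 1.20 / (17.6×10⁹ × 6.686×10^-5) = 0.01338 rad.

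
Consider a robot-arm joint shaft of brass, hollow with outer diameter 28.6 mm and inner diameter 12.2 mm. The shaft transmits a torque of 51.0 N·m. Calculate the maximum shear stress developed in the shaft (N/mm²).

11.5 N/mm²

J = π(d_o⁴ − d_i⁴)/32 = π(0.0286⁴ − 0.0122⁴)/32 = 6.351×10^-8 m⁴.
τ_max = T·r/J = 51.00 × 0.0143 / 6.351×10^-8 = 1.148×10^7 Pa.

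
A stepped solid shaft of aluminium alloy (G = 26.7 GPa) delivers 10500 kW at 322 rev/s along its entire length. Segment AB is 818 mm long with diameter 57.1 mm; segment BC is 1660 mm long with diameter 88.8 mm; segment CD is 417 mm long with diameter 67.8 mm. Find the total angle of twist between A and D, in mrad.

244 mrad

ω = 2π·322 = 2023 rad/s, so T = P/ω = 10500×10³ / 2023 = 5190 N·m.
J_AB = π(0.0571)⁴/32 = 1.04×10^-6 m⁴; J_BC = π(0.0888)⁴/32 = 6.10×10^-6 m⁴; J_CD = π(0.0678)⁴/32 = 2.07×10^-6 m⁴.
θ = (T/G)·Σ L_i/J_i = (5190/26.7×10⁹)·(0.818/1.04×10^-6 + 1.66/6.10×10^-6 + 0.417/2.07×10^-6) = 0.2443 rad.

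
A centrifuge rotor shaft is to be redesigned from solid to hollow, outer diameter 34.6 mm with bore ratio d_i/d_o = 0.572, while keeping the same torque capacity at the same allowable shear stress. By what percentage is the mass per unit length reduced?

27.4 %

Equal τ_max and T ⇒ the solid shaft needs d_s³ = d_o³(1−k⁴), so d_s = 34.6·(1−0.572⁴)^(1/3) = 33.32 mm.
Area ratio A_h/A_s = d_o²(1−k²)/d_s² = (1−k²)/(1−k⁴)^(2/3) = 0.7256.
Mass saving = 1 − 0.7256 = 27.4 %.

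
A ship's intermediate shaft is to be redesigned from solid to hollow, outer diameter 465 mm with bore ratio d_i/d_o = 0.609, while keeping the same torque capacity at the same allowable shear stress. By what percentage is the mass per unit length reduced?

Equal τ_max and T ⇒ the solid shaft needs d_s³ = d_o³(1−k⁴), so d_s = 465·(1−0.609⁴)^(1/3) = 442.6 mm.
Area ratio A_h/A_s = d_o²(1−k²)/d_s² = (1−k²)/(1−k⁴)^(2/3) = 0.6943.
Mass saving = 1 − 0.6943 = 30.6 %.

30.6 %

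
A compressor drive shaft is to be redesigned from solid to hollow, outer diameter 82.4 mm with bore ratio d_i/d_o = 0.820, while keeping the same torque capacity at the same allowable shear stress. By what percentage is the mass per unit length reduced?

51.1 %

Equal τ_max and T ⇒ the solid shaft needs d_s³ = d_o³(1−k⁴), so d_s = 82.4·(1−0.820⁴)^(1/3) = 67.43 mm.
Area ratio A_h/A_s = d_o²(1−k²)/d_s² = (1−k²)/(1−k⁴)^(2/3) = 0.4893.
Mass saving = 1 − 0.4893 = 51.1 %.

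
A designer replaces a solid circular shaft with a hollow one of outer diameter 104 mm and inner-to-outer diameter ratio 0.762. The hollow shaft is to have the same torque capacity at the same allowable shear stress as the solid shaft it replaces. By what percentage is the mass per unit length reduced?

44.8 %

Equal τ_max and T ⇒ the solid shaft needs d_s³ = d_o³(1−k⁴), so d_s = 104·(1−0.762⁴)^(1/3) = 90.68 mm.
Area ratio A_h/A_s = d_o²(1−k²)/d_s² = (1−k²)/(1−k⁴)^(2/3) = 0.5516.
Mass saving = 1 − 0.5516 = 44.8 %.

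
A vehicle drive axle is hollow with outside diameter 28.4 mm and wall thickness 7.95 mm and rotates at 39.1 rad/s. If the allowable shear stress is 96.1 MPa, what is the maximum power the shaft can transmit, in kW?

J = π(d_o⁴ − d_i⁴)/32 = π(0.0284⁴ − 0.0125⁴)/32 = 6.147×10^-8 m⁴.
T_max = τ_allow·J/r = 9.61×10^7 × 6.147×10^-8 / 0.0142 = 416.0 N·m.
ω = 39.1 rad/s, so P_max = T_max·ω = 1.627×10^4 W.

16.3 kW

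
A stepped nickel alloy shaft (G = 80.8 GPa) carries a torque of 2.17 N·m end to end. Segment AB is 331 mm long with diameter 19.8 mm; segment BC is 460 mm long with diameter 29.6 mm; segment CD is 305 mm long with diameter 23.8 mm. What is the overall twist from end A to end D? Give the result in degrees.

0.0580°

J_AB = π(0.0198)⁴/32 = 1.51×10^-8 m⁴; J_BC = π(0.0296)⁴/32 = 7.54×10^-8 m⁴; J_CD = π(0.0238)⁴/32 = 3.15×10^-8 m⁴.
θ = (T/G)·Σ L_i/J_i = (2.170/80.8×10⁹)·(0.331/1.51×10^-8 + 0.460/7.54×10^-8 + 0.305/3.15×10^-8) = 1.013×10^-3 rad.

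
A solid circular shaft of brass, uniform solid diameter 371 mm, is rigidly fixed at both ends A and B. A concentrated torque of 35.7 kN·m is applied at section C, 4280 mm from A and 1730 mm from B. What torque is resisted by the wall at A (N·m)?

10300 N·m

With uniform GJ and both ends fixed, compatibility θ_AC = θ_CB gives T_A·a = T_B·b, together with T_A + T_B = T₀.
T_A = T₀·b/(a+b) = 35700·1730/6010 = 10280 N·m; T_B = 25420 N·m.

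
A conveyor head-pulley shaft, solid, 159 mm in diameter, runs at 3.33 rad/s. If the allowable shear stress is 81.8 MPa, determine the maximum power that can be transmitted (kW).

J = πd⁴/32 = π(0.159)⁴/32 = 6.275×10^-5 m⁴.
T_max = τ_allow·J/r = 8.18×10^7 × 6.275×10^-5 / 0.0795 = 64560 N·m.
ω = 3.33 rad/s, so P_max = T_max·ω = 2.150×10^5 W.

215 kW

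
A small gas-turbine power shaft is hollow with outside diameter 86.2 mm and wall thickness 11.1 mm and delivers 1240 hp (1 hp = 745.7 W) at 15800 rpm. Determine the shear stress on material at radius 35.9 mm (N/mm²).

ω = 2π·15800/60 = 1655 rad/s, so T = P/ω = 1240×745.7 / 1655 = 558.9 N·m.
J = π(d_o⁴ − d_i⁴)/32 = π(0.0862⁴ − 0.0640⁴)/32 = 3.773×10^-6 m⁴.
Shear stress varies linearly with radius: τ = T·r/J = 558.9 × 0.0359 / 3.773×10^-6 = 5.317×10^6 Pa.

5.32 N/mm²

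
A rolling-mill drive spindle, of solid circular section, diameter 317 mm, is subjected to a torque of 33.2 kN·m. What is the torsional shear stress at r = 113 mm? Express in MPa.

3.78 MPa

J = πd⁴/32 = π(0.317)⁴/32 = 9.914×10^-4 m⁴.
Shear stress varies linearly with radius: τ = T·r/J = 33200 × 0.113 / 9.914×10^-4 = 3.784×10^6 Pa.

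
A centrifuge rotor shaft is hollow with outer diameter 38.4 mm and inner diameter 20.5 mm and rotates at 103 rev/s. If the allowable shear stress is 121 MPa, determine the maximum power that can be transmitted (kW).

J = π(d_o⁴ − d_i⁴)/32 = π(0.0384⁴ − 0.0205⁴)/32 = 1.961×10^-7 m⁴.
T_max = τ_allow·J/r = 1.21×10^8 × 1.961×10^-7 / 0.0192 = 1236 N·m.
ω = 2π·103 = 647.2 rad/s, so P_max = T_max·ω = 7.999×10^5 W.

800 kW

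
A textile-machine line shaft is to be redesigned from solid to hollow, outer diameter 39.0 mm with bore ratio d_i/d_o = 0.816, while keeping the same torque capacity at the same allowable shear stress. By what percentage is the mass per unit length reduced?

Equal τ_max and T ⇒ the solid shaft needs d_s³ = d_o³(1−k⁴), so d_s = 39.0·(1−0.816⁴)^(1/3) = 32.08 mm.
Area ratio A_h/A_s = d_o²(1−k²)/d_s² = (1−k²)/(1−k⁴)^(2/3) = 0.4938.
Mass saving = 1 − 0.4938 = 50.6 %.

50.6 %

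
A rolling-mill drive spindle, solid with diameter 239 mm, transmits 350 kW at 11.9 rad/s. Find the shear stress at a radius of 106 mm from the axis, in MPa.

ω = 11.9 rad/s, so T = P/ω = 350×10³ / 11.90 = 29410 N·m.
J = πd⁴/32 = π(0.239)⁴/32 = 3.203×10^-4 m⁴.
Shear stress varies linearly with radius: τ = T·r/J = 29410 × 0.106 / 3.203×10^-4 = 9.733×10^6 Pa.

9.73 MPa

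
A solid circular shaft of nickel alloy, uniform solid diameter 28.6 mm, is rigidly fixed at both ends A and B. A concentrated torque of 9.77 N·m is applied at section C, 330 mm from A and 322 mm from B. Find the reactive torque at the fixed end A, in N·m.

With uniform GJ and both ends fixed, compatibility θ_AC = θ_CB gives T_A·a = T_B·b, together with T_A + T_B = T₀.
T_A = T₀·b/(a+b) = 9.770·322/652.0 = 4.825 N·m; T_B = 4.945 N·m.

4.83 N·m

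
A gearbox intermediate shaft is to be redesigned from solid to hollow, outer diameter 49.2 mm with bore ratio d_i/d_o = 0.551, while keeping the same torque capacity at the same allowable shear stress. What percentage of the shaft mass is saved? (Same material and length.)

25.7 %

Equal τ_max and T ⇒ the solid shaft needs d_s³ = d_o³(1−k⁴), so d_s = 49.2·(1−0.551⁴)^(1/3) = 47.64 mm.
Area ratio A_h/A_s = d_o²(1−k²)/d_s² = (1−k²)/(1−k⁴)^(2/3) = 0.7428.
Mass saving = 1 − 0.7428 = 25.7 %.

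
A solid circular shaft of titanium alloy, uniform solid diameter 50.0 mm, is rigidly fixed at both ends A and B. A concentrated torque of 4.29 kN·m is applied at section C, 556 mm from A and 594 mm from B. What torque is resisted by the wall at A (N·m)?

With uniform GJ and both ends fixed, compatibility θ_AC = θ_CB gives T_A·a = T_B·b, together with T_A + T_B = T₀.
T_A = T₀·b/(a+b) = 4290·594/1150 = 2216 N·m; T_B = 2074 N·m.

2220 N·m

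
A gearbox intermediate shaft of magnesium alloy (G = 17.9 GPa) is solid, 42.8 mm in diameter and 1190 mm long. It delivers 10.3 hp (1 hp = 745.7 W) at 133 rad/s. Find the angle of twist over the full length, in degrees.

ω = 133 rad/s, so T = P/ω = 10.3×745.7 / 133.0 = 57.75 N·m.
J = πd⁴/32 = π(0.0428)⁴/32 = 3.294×10^-7 m⁴.
θ = T·L/(G·J) = 57.75 × 1.19 / (17.9×10⁹ × 3.294×10^-7) = 0.01165 rad.

0.668°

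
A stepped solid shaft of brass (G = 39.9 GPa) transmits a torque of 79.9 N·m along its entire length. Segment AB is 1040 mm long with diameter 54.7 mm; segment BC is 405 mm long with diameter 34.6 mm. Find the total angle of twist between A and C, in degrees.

0.466°

J_AB = π(0.0547)⁴/32 = 8.79×10^-7 m⁴; J_BC = π(0.0346)⁴/32 = 1.41×10^-7 m⁴.
θ = (T/G)·Σ L_i/J_i = (79.90/39.9×10⁹)·(1.04/8.79×10^-7 + 0.405/1.41×10^-7) = 8.134×10^-3 rad.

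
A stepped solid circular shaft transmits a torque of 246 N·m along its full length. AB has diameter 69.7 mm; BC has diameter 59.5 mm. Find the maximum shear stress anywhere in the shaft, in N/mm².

Under the same torque, τ_max = 16T/(πd³) is largest where d is smallest — segment BC (d = 59.5 mm).
τ_max = 16·246.0/(π·(0.0595)³) = 5.948×10^6 Pa.

5.95 N/mm²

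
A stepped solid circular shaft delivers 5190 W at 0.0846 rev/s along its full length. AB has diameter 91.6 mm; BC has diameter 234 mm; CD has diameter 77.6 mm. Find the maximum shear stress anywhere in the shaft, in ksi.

ω = 2π·0.0846 = 0.5316 rad/s, so T = P/ω = 5190 / 0.5316 = 9764 N·m.
Under the same torque, τ_max = 16T/(πd³) is largest where d is smallest — segment CD (d = 77.6 mm).
τ_max = 16·9764/(π·(0.0776)³) = 1.064×10^8 Pa.

15.4 ksi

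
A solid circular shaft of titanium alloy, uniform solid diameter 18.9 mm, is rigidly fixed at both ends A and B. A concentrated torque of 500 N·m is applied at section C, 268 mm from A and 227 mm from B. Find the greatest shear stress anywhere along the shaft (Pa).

With uniform GJ and both ends fixed, compatibility θ_AC = θ_CB gives T_A·a = T_B·b, together with T_A + T_B = T₀.
T_A = T₀·b/(a+b) = 500.0·227/495.0 = 229.3 N·m; T_B = 270.7 N·m.
τ in each portion: τ_AC = 1.73×10^8 Pa, τ_CB = 2.04×10^8 Pa; maximum is in CB.
τ_max = T_CB·r/J = 270.7·0.00945/1.25×10^-8 = 2.042×10^8 Pa.

2.04e8 Pa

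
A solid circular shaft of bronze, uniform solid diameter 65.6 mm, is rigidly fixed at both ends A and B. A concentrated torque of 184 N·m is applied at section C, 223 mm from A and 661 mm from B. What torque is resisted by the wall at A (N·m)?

With uniform GJ and both ends fixed, compatibility θ_AC = θ_CB gives T_A·a = T_B·b, together with T_A + T_B = T₀.
T_A = T₀·b/(a+b) = 184.0·661/884.0 = 137.6 N·m; T_B = 46.42 N·m.

138 N·m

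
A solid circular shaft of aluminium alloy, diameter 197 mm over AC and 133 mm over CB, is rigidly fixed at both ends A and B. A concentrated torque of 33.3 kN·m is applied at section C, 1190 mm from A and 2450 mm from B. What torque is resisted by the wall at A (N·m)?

Compatibility: T_A·a/J_AC = T_B·b/J_CB with T_A + T_B = T₀.
J_AC = 1.48×10^-4 m⁴, J_CB = 3.07×10^-5 m⁴, so T_A = T₀·(J_AC/a)/((J_AC/a)+(J_CB/b)) = 30250 N·m, T_B = 3052 N·m.

30200 N·m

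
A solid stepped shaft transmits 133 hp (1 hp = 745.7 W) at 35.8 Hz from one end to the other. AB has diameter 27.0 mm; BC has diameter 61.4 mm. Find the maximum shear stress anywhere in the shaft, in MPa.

ω = 2π·35.8 = 224.9 rad/s, so T = P/ω = 133×745.7 / 224.9 = 440.9 N·m.
Under the same torque, τ_max = 16T/(πd³) is largest where d is smallest — segment AB (d = 27.0 mm).
τ_max = 16·440.9/(π·(0.0270)³) = 1.141×10^8 Pa.

114 MPa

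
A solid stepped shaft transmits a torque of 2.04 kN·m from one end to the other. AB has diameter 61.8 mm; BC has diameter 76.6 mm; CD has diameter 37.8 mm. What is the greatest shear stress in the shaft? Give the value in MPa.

Under the same torque, τ_max = 16T/(πd³) is largest where d is smallest — segment CD (d = 37.8 mm).
τ_max = 16·2040/(π·(0.0378)³) = 1.924×10^8 Pa.

192 MPa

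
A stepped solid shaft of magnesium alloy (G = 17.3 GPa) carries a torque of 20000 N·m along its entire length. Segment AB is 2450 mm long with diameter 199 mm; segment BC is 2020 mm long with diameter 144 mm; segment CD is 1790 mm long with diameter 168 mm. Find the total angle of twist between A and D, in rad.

0.100 rad

J_AB = π(0.199)⁴/32 = 1.54×10^-4 m⁴; J_BC = π(0.144)⁴/32 = 4.22×10^-5 m⁴; J_CD = π(0.168)⁴/32 = 7.82×10^-5 m⁴.
θ = (T/G)·Σ L_i/J_i = (20000/17.3×10⁹)·(2.45/1.54×10^-4 + 2.02/4.22×10^-5 + 1.79/7.82×10^-5) = 0.1002 rad.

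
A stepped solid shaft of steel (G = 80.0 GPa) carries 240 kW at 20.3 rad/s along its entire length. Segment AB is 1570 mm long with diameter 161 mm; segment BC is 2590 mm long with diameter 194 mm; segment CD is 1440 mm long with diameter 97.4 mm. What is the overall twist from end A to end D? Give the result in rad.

ω = 20.3 rad/s, so T = P/ω = 240×10³ / 20.30 = 11820 N·m.
J_AB = π(0.161)⁴/32 = 6.60×10^-5 m⁴; J_BC = π(0.194)⁴/32 = 1.39×10^-4 m⁴; J_CD = π(0.0974)⁴/32 = 8.84×10^-6 m⁴.
θ = (T/G)·Σ L_i/J_i = (11820/80.0×10⁹)·(1.57/6.60×10^-5 + 2.59/1.39×10^-4 + 1.44/8.84×10^-6) = 0.03036 rad.

0.0304 rad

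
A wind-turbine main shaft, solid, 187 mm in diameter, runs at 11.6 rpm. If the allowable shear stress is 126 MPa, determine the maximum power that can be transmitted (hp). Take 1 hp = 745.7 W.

264 hp

J = πd⁴/32 = π(0.187)⁴/32 = 1.201×10^-4 m⁴.
T_max = τ_allow·J/r = 1.26×10^8 × 1.201×10^-4 / 0.0935 = 161800 N·m.
ω = 2π·11.6/60 = 1.215 rad/s, so P_max = T_max·ω = 1.965×10^5 W.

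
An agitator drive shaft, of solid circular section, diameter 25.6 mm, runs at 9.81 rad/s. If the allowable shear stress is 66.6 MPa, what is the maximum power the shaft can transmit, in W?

J = πd⁴/32 = π(0.0256)⁴/32 = 4.217×10^-8 m⁴.
T_max = τ_allow·J/r = 6.66×10^7 × 4.217×10^-8 / 0.0128 = 219.4 N·m.
ω = 9.81 rad/s, so P_max = T_max·ω = 2152 W.

2150 W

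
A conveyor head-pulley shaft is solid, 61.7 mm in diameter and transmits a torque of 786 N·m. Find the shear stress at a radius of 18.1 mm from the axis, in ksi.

J = πd⁴/32 = π(0.0617)⁴/32 = 1.423×10^-6 m⁴.
Shear stress varies linearly with radius: τ = T·r/J = 786.0 × 0.0181 / 1.423×10^-6 = 9.999×10^6 Pa.

1.45 ksi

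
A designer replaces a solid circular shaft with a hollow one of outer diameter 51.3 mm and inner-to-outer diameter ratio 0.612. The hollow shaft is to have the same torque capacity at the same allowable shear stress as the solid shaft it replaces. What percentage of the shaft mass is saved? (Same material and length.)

Equal τ_max and T ⇒ the solid shaft needs d_s³ = d_o³(1−k⁴), so d_s = 51.3·(1−0.612⁴)^(1/3) = 48.78 mm.
Area ratio A_h/A_s = d_o²(1−k²)/d_s² = (1−k²)/(1−k⁴)^(2/3) = 0.6918.
Mass saving = 1 − 0.6918 = 30.8 %.

30.8 %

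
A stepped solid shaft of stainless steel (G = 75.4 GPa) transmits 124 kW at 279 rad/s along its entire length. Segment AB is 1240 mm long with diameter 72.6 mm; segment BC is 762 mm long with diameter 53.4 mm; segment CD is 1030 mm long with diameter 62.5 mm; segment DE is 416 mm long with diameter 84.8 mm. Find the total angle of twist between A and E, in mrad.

ω = 279 rad/s, so T = P/ω = 124×10³ / 279.0 = 444.4 N·m.
J_AB = π(0.0726)⁴/32 = 2.73×10^-6 m⁴; J_BC = π(0.0534)⁴/32 = 7.98×10^-7 m⁴; J_CD = π(0.0625)⁴/32 = 1.50×10^-6 m⁴; J_DE = π(0.0848)⁴/32 = 5.08×10^-6 m⁴.
θ = (T/G)·Σ L_i/J_i = (444.4/75.4×10⁹)·(1.24/2.73×10^-6 + 0.762/7.98×10^-7 + 1.03/1.50×10^-6 + 0.416/5.08×10^-6) = 0.01284 rad.

12.8 mrad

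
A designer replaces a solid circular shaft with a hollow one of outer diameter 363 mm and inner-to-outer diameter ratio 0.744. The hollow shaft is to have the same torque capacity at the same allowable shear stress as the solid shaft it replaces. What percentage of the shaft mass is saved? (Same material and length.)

43.0 %

Equal τ_max and T ⇒ the solid shaft needs d_s³ = d_o³(1−k⁴), so d_s = 363·(1−0.744⁴)^(1/3) = 321.3 mm.
Area ratio A_h/A_s = d_o²(1−k²)/d_s² = (1−k²)/(1−k⁴)^(2/3) = 0.5698.
Mass saving = 1 − 0.5698 = 43.0 %.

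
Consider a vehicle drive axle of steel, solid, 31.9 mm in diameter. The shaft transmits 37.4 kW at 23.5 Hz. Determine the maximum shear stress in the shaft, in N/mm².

39.7 N/mm²

ω = 2π·23.5 = 147.7 rad/s, so T = P/ω = 37.4×10³ / 147.7 = 253.3 N·m.
J = πd⁴/32 = π(0.0319)⁴/32 = 1.017×10^-7 m⁴.
τ_max = T·r/J = 253.3 × 0.0159 / 1.017×10^-7 = 3.974×10^7 Pa.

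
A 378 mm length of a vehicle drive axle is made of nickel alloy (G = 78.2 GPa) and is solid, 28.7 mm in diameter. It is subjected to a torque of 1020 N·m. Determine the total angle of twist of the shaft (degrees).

4.24°

J = πd⁴/32 = π(0.0287)⁴/32 = 6.661×10^-8 m⁴.
θ = T·L/(G·J) = 1020 × 0.378 / (78.2×10⁹ × 6.661×10^-8) = 0.07402 rad.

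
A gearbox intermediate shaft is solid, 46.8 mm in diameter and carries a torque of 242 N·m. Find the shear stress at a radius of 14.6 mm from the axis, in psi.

J = πd⁴/32 = π(0.0468)⁴/32 = 4.710×10^-7 m⁴.
Shear stress varies linearly with radius: τ = T·r/J = 242.0 × 0.0146 / 4.710×10^-7 = 7.502×10^6 Pa.

1090 psi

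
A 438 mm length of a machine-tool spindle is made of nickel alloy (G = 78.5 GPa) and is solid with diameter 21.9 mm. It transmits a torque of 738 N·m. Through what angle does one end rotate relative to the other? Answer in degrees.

J = πd⁴/32 = π(0.0219)⁴/32 = 2.258×10^-8 m⁴.
θ = T·L/(G·J) = 738.0 × 0.438 / (78.5×10⁹ × 2.258×10^-8) = 0.1823 rad.

10.4°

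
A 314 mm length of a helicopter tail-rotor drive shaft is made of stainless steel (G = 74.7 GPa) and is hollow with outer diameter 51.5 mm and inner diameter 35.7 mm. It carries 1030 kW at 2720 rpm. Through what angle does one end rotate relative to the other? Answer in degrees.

1.64°

ω = 2π·2720/60 = 284.8 rad/s, so T = P/ω = 1030×10³ / 284.8 = 3616 N·m.
J = π(d_o⁴ − d_i⁴)/32 = π(0.0515⁴ − 0.0357⁴)/32 = 5.311×10^-7 m⁴.
θ = T·L/(G·J) = 3616 × 0.314 / (74.7×10⁹ × 5.311×10^-7) = 0.02862 rad.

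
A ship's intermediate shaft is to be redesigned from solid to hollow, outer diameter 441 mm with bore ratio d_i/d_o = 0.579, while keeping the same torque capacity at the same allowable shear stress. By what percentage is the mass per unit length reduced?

28.0 %

Equal τ_max and T ⇒ the solid shaft needs d_s³ = d_o³(1−k⁴), so d_s = 441·(1−0.579⁴)^(1/3) = 423.8 mm.
Area ratio A_h/A_s = d_o²(1−k²)/d_s² = (1−k²)/(1−k⁴)^(2/3) = 0.7197.
Mass saving = 1 − 0.7197 = 28.0 %.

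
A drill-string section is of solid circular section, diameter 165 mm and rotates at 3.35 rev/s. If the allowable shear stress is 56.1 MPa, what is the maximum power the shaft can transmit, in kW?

1040 kW

J = πd⁴/32 = π(0.165)⁴/32 = 7.277×10^-5 m⁴.
T_max = τ_allow·J/r = 5.61×10^7 × 7.277×10^-5 / 0.0825 = 49480 N·m.
ω = 2π·3.35 = 21.05 rad/s, so P_max = T_max·ω = 1.042×10^6 W.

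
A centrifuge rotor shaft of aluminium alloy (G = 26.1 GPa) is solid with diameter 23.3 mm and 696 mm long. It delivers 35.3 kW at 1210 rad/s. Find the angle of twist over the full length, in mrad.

26.9 mrad

ω = 1210 rad/s, so T = P/ω = 35.3×10³ / 1210 = 29.17 N·m.
J = πd⁴/32 = π(0.0233)⁴/32 = 2.894×10^-8 m⁴.
θ = T·L/(G·J) = 29.17 × 0.696 / (26.1×10⁹ × 2.894×10^-8) = 0.02689 rad.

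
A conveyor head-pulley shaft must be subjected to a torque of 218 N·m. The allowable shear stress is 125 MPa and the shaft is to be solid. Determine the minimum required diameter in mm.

For a solid shaft τ_max = 16T/(πd³), so d = (16T/(π τ_allow))^(1/3) = (16·218.0/(π·1.25×10^8))^(1/3) = 0.02071 m.

20.7 mm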